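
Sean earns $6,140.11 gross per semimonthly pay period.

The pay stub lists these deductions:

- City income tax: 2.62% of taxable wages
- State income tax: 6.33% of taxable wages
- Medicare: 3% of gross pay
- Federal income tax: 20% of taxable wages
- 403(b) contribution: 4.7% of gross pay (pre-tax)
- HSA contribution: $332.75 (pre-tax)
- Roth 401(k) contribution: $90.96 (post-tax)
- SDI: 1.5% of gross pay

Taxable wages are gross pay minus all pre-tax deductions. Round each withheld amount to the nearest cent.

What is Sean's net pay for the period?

403(b) contribution: $6,140.11 × 0.047 = $288.59
HSA contribution: $332.75
Pre-tax total = $288.59 + $332.75 = $621.34
Taxable wages = $6,140.11 − $621.34 = $5,518.77
State income tax: $5,518.77 × 0.0633 = $349.34
City income tax: $5,518.77 × 0.0262 = $144.59
Federal income tax: $5,518.77 × 0.2 = $1,103.75
SDI: $6,140.11 × 0.015 = $92.10
Medicare: $6,140.11 × 0.03 = $184.20
Roth 401(k) contribution: $90.96
Total deductions = $288.59 + $332.75 + $349.34 + $144.59 + $1,103.75 + $92.10 + $184.20 + $90.96 = $2,586.28
Net pay = $6,140.11 − $2,586.28 = $3,553.83

$3,553.83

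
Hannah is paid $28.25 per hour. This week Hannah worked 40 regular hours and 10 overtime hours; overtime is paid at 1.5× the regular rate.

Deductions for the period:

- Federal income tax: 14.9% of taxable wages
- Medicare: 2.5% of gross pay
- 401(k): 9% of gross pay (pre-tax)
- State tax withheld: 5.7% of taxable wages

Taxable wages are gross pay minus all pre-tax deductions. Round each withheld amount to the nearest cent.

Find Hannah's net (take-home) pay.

Regular pay: 40 × $28.25 = $1,130.00
Overtime pay: 10 × $28.25 × 1.5 = $423.75
Gross pay = $1,130.00 + $423.75 = $1,553.75
401(k): $1,553.75 × 0.09 = $139.84
Taxable wages = $1,553.75 − $139.84 = $1,413.91
Federal income tax: $1,413.91 × 0.149 = $210.67
State tax withheld: $1,413.91 × 0.057 = $80.59
Medicare: $1,553.75 × 0.025 = $38.84
Total deductions = $139.84 + $210.67 + $80.59 + $38.84 = $469.94
Net pay = $1,553.75 − $469.94 = $1,083.81

$1,083.81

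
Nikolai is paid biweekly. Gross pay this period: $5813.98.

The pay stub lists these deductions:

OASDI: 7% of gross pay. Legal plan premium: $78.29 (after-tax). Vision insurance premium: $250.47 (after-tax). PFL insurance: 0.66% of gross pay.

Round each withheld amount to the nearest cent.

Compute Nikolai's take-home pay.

$5039.87

PFL insurance: $5813.98 × 0.0066 = $38.37
OASDI: $5813.98 × 0.07 = $406.98
Legal plan premium: $78.29
Vision insurance premium: $250.47
Total deductions = $38.37 + $406.98 + $78.29 + $250.47 = $774.11
Net pay = $5813.98 − $774.11 = $5039.87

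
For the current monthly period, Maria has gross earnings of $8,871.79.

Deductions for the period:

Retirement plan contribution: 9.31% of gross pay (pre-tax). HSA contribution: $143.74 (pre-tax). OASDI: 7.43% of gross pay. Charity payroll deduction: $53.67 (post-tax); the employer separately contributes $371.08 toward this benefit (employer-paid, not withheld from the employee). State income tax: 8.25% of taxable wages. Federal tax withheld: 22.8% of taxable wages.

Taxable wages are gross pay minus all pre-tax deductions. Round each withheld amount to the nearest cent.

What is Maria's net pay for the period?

$4,735.65

Retirement plan contribution: $8,871.79 × 0.0931 = $825.96
HSA contribution: $143.74
Pre-tax total = $825.96 + $143.74 = $969.70
Taxable wages = $8,871.79 − $969.70 = $7,902.09
State income tax: $7,902.09 × 0.0825 = $651.92
Federal tax withheld: $7,902.09 × 0.228 = $1,801.68
OASDI: $8,871.79 × 0.0743 = $659.17
Charity payroll deduction: $53.67
(Employer's $371.08 toward charity payroll deduction is not withheld from the employee.)
Total deductions = $825.96 + $143.74 + $651.92 + $1,801.68 + $659.17 + $53.67 = $4,136.14
Net pay = $8,871.79 − $4,136.14 = $4,735.65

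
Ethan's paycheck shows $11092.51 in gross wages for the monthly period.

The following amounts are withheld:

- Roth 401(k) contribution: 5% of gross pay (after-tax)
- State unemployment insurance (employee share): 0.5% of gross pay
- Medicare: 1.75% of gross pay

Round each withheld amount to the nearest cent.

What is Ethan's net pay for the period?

Medicare: $11092.51 × 0.0175 = $194.12
State unemployment insurance (employee share): $11092.51 × 0.005 = $55.46
Roth 401(k) contribution: $11092.51 × 0.05 = $554.63
Total deductions = $194.12 + $55.46 + $554.63 = $804.21
Net pay = $11092.51 − $804.21 = $10288.30

$10288.30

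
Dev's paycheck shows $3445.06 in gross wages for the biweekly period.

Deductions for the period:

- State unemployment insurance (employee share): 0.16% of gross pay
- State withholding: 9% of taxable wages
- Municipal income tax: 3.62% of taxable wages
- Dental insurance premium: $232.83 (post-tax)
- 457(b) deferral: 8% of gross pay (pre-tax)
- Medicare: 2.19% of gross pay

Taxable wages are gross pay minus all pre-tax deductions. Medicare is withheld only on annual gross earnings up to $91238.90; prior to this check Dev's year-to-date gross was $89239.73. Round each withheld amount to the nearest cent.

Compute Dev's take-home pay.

457(b) deferral: $3445.06 × 0.08 = $275.60
Taxable wages = $3445.06 − $275.60 = $3169.46
Municipal income tax: $3169.46 × 0.0362 = $114.73
State withholding: $3169.46 × 0.09 = $285.25
Medicare: only $91238.90 − $89239.73 = $1999.17 of this check is subject → $1999.17 × 0.0219 = $43.78
State unemployment insurance (employee share): $3445.06 × 0.0016 = $5.51
Dental insurance premium: $232.83
Total deductions = $275.60 + $114.73 + $285.25 + $43.78 + $5.51 + $232.83 = $957.70
Net pay = $3445.06 − $957.70 = $2487.36

$2487.36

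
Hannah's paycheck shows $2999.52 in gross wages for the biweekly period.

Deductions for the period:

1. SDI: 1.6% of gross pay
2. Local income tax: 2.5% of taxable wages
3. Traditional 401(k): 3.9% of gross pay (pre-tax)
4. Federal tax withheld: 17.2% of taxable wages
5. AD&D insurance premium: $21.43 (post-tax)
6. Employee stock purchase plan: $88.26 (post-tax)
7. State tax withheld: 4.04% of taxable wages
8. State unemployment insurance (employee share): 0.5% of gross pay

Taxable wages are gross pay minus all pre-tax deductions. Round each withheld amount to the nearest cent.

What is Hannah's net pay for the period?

Traditional 401(k): $2999.52 × 0.039 = $116.98
Taxable wages = $2999.52 − $116.98 = $2882.54
State tax withheld: $2882.54 × 0.0404 = $116.45
Federal tax withheld: $2882.54 × 0.172 = $495.80
Local income tax: $2882.54 × 0.025 = $72.06
State unemployment insurance (employee share): $2999.52 × 0.005 = $15.00
SDI: $2999.52 × 0.016 = $47.99
AD&D insurance premium: $21.43
Employee stock purchase plan: $88.26
Total deductions = $116.98 + $116.45 + $495.80 + $72.06 + $15.00 + $47.99 + $21.43 + $88.26 = $973.97
Net pay = $2999.52 − $973.97 = $2025.55

$2025.55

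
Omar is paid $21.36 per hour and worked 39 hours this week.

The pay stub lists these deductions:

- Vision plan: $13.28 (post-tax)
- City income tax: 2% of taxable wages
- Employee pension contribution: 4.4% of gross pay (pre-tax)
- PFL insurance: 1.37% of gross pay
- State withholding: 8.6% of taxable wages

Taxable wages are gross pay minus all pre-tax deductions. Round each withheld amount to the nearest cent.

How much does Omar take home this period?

$687.28

Gross pay: 39 × $21.36 = $833.04
Employee pension contribution: $833.04 × 0.044 = $36.65
Taxable wages = $833.04 − $36.65 = $796.39
City income tax: $796.39 × 0.02 = $15.93
State withholding: $796.39 × 0.086 = $68.49
PFL insurance: $833.04 × 0.0137 = $11.41
Vision plan: $13.28
Total deductions = $36.65 + $15.93 + $68.49 + $11.41 + $13.28 = $145.76
Net pay = $833.04 − $145.76 = $687.28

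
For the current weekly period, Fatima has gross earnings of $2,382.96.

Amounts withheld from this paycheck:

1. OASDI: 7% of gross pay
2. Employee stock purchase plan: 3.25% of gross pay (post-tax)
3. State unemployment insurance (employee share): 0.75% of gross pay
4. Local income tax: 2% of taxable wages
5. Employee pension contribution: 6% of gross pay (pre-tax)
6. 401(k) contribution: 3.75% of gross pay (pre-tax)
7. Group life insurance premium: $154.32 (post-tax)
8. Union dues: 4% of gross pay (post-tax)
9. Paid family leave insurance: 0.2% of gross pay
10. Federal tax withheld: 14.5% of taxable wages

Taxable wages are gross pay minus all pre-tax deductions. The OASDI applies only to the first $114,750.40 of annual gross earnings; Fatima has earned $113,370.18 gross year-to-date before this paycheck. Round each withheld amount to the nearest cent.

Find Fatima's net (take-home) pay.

Employee pension contribution: $2,382.96 × 0.06 = $142.98
401(k) contribution: $2,382.96 × 0.0375 = $89.36
Pre-tax total = $142.98 + $89.36 = $232.34
Taxable wages = $2,382.96 − $232.34 = $2,150.62
Local income tax: $2,150.62 × 0.02 = $43.01
Federal tax withheld: $2,150.62 × 0.145 = $311.84
State unemployment insurance (employee share): $2,382.96 × 0.0075 = $17.87
OASDI: only $114,750.40 − $113,370.18 = $1,380.22 of this check is subject → $1,380.22 × 0.07 = $96.62
Paid family leave insurance: $2,382.96 × 0.002 = $4.77
Union dues: $2,382.96 × 0.04 = $95.32
Group life insurance premium: $154.32
Employee stock purchase plan: $2,382.96 × 0.0325 = $77.45
Total deductions = $142.98 + $89.36 + $43.01 + $311.84 + $17.87 + $96.62 + $4.77 + $95.32 + $154.32 + $77.45 = $1,033.54
Net pay = $2,382.96 − $1,033.54 = $1,349.42

$1,349.42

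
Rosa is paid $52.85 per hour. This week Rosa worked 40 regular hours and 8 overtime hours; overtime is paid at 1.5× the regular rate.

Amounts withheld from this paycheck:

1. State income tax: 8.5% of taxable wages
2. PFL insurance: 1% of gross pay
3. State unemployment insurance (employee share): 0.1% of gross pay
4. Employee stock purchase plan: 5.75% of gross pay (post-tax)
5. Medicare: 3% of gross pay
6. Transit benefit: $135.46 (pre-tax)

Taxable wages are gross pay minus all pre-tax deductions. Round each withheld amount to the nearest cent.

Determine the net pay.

Regular pay: 40 × $52.85 = $2,114.00
Overtime pay: 8 × $52.85 × 1.5 = $634.20
Gross pay = $2,114.00 + $634.20 = $2,748.20
Transit benefit: $135.46
Taxable wages = $2,748.20 − $135.46 = $2,612.74
State income tax: $2,612.74 × 0.085 = $222.08
State unemployment insurance (employee share): $2,748.20 × 0.001 = $2.75
Medicare: $2,748.20 × 0.03 = $82.45
PFL insurance: $2,748.20 × 0.01 = $27.48
Employee stock purchase plan: $2,748.20 × 0.0575 = $158.02
Total deductions = $135.46 + $222.08 + $2.75 + $82.45 + $27.48 + $158.02 = $628.24
Net pay = $2,748.20 − $628.24 = $2,119.96

$2,119.96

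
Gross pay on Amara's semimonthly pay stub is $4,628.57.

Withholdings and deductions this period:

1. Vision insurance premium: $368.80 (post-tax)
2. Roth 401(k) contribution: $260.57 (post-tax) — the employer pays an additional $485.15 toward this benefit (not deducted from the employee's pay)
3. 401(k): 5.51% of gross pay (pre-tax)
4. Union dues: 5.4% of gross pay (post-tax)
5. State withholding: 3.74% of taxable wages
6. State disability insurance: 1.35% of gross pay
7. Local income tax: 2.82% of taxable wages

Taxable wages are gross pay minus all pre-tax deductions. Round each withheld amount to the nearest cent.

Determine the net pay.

401(k): $4,628.57 × 0.0551 = $255.03
Taxable wages = $4,628.57 − $255.03 = $4,373.54
State withholding: $4,373.54 × 0.0374 = $163.57
Local income tax: $4,373.54 × 0.0282 = $123.33
State disability insurance: $4,628.57 × 0.0135 = $62.49
Roth 401(k) contribution: $260.57
Union dues: $4,628.57 × 0.054 = $249.94
Vision insurance premium: $368.80
(Employer's $485.15 toward Roth 401(k) contribution is not withheld from the employee.)
Total deductions = $255.03 + $163.57 + $123.33 + $62.49 + $260.57 + $249.94 + $368.80 = $1,483.73
Net pay = $4,628.57 − $1,483.73 = $3,144.84

$3,144.84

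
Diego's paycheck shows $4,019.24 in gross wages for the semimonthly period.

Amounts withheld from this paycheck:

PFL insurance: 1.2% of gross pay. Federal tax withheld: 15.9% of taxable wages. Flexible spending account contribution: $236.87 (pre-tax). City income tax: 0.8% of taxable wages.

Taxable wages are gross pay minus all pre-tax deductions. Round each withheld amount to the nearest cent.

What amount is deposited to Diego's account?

Flexible spending account contribution: $236.87
Taxable wages = $4,019.24 − $236.87 = $3,782.37
Federal tax withheld: $3,782.37 × 0.159 = $601.40
City income tax: $3,782.37 × 0.008 = $30.26
PFL insurance: $4,019.24 × 0.012 = $48.23
Total deductions = $236.87 + $601.40 + $30.26 + $48.23 = $916.76
Net pay = $4,019.24 − $916.76 = $3,102.48

$3,102.48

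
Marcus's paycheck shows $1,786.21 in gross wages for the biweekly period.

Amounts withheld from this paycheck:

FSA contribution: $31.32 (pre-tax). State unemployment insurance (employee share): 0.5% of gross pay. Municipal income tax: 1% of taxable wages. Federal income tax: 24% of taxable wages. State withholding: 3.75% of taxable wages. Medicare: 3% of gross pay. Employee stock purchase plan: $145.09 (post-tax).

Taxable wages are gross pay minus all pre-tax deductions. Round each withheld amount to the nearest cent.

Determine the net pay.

$1,042.75

FSA contribution: $31.32
Taxable wages = $1,786.21 − $31.32 = $1,754.89
Federal income tax: $1,754.89 × 0.24 = $421.17
Municipal income tax: $1,754.89 × 0.01 = $17.55
State withholding: $1,754.89 × 0.0375 = $65.81
State unemployment insurance (employee share): $1,786.21 × 0.005 = $8.93
Medicare: $1,786.21 × 0.03 = $53.59
Employee stock purchase plan: $145.09
Total deductions = $31.32 + $421.17 + $17.55 + $65.81 + $8.93 + $53.59 + $145.09 = $743.46
Net pay = $1,786.21 − $743.46 = $1,042.75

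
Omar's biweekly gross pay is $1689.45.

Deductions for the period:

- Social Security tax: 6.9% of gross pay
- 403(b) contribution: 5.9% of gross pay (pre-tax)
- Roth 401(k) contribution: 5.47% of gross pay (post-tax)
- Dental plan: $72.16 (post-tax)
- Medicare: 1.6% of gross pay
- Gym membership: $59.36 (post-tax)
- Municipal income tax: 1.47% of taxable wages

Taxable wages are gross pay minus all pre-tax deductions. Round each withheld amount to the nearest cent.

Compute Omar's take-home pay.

403(b) contribution: $1689.45 × 0.059 = $99.68
Taxable wages = $1689.45 − $99.68 = $1589.77
Municipal income tax: $1589.77 × 0.0147 = $23.37
Medicare: $1689.45 × 0.016 = $27.03
Social Security tax: $1689.45 × 0.069 = $116.57
Roth 401(k) contribution: $1689.45 × 0.0547 = $92.41
Dental plan: $72.16
Gym membership: $59.36
Total deductions = $99.68 + $23.37 + $27.03 + $116.57 + $92.41 + $72.16 + $59.36 = $490.58
Net pay = $1689.45 − $490.58 = $1198.87

$1198.87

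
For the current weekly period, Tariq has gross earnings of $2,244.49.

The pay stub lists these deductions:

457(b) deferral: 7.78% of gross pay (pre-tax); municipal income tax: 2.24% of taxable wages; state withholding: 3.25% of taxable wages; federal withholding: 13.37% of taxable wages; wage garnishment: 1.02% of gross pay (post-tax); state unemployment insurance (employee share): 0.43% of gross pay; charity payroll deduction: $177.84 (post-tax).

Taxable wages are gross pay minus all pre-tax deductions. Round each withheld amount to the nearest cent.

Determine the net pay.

457(b) deferral: $2,244.49 × 0.0778 = $174.62
Taxable wages = $2,244.49 − $174.62 = $2,069.87
Municipal income tax: $2,069.87 × 0.0224 = $46.37
Federal withholding: $2,069.87 × 0.1337 = $276.74
State withholding: $2,069.87 × 0.0325 = $67.27
State unemployment insurance (employee share): $2,244.49 × 0.0043 = $9.65
Charity payroll deduction: $177.84
Wage garnishment: $2,244.49 × 0.0102 = $22.89
Total deductions = $174.62 + $46.37 + $276.74 + $67.27 + $9.65 + $177.84 + $22.89 = $775.38
Net pay = $2,244.49 − $775.38 = $1,469.11

$1,469.11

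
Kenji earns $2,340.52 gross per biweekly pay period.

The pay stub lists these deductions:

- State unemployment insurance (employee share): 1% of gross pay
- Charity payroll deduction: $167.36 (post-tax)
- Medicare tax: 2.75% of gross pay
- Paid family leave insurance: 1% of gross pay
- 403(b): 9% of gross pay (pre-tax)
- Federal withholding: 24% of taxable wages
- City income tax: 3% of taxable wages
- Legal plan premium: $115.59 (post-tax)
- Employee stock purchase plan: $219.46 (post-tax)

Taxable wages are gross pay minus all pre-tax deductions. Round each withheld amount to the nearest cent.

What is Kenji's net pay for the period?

403(b): $2,340.52 × 0.09 = $210.65
Taxable wages = $2,340.52 − $210.65 = $2,129.87
City income tax: $2,129.87 × 0.03 = $63.90
Federal withholding: $2,129.87 × 0.24 = $511.17
Medicare tax: $2,340.52 × 0.0275 = $64.36
Paid family leave insurance: $2,340.52 × 0.01 = $23.41
State unemployment insurance (employee share): $2,340.52 × 0.01 = $23.41
Employee stock purchase plan: $219.46
Legal plan premium: $115.59
Charity payroll deduction: $167.36
Total deductions = $210.65 + $63.90 + $511.17 + $64.36 + $23.41 + $23.41 + $219.46 + $115.59 + $167.36 = $1,399.31
Net pay = $2,340.52 − $1,399.31 = $941.21

$941.21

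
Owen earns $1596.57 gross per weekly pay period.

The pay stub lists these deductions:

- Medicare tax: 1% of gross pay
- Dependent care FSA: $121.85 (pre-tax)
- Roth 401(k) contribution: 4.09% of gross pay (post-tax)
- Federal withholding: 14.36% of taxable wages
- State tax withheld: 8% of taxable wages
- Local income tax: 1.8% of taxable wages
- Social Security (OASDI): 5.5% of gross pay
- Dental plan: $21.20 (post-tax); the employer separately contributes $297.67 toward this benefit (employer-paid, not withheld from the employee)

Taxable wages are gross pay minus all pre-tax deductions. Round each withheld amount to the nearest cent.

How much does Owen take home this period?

$928.15

Dependent care FSA: $121.85
Taxable wages = $1596.57 − $121.85 = $1474.72
State tax withheld: $1474.72 × 0.08 = $117.98
Local income tax: $1474.72 × 0.018 = $26.54
Federal withholding: $1474.72 × 0.1436 = $211.77
Social Security (OASDI): $1596.57 × 0.055 = $87.81
Medicare tax: $1596.57 × 0.01 = $15.97
Dental plan: $21.20
Roth 401(k) contribution: $1596.57 × 0.0409 = $65.30
(Employer's $297.67 toward dental plan is not withheld from the employee.)
Total deductions = $121.85 + $117.98 + $26.54 + $211.77 + $87.81 + $15.97 + $21.20 + $65.30 = $668.42
Net pay = $1596.57 − $668.42 = $928.15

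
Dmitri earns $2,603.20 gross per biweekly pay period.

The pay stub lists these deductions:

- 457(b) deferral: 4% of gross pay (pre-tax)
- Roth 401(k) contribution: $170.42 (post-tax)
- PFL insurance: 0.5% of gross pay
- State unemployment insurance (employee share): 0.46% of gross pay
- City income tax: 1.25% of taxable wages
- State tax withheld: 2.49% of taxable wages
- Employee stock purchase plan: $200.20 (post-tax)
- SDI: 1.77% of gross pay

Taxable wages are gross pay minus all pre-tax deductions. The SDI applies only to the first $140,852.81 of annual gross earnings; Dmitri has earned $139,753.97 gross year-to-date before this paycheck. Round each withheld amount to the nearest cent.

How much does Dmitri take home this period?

$1,990.54

457(b) deferral: $2,603.20 × 0.04 = $104.13
Taxable wages = $2,603.20 − $104.13 = $2,499.07
State tax withheld: $2,499.07 × 0.0249 = $62.23
City income tax: $2,499.07 × 0.0125 = $31.24
PFL insurance: $2,603.20 × 0.005 = $13.02
State unemployment insurance (employee share): $2,603.20 × 0.0046 = $11.97
SDI: only $140,852.81 − $139,753.97 = $1,098.84 of this check is subject → $1,098.84 × 0.0177 = $19.45
Roth 401(k) contribution: $170.42
Employee stock purchase plan: $200.20
Total deductions = $104.13 + $62.23 + $31.24 + $13.02 + $11.97 + $19.45 + $170.42 + $200.20 = $612.66
Net pay = $2,603.20 − $612.66 = $1,990.54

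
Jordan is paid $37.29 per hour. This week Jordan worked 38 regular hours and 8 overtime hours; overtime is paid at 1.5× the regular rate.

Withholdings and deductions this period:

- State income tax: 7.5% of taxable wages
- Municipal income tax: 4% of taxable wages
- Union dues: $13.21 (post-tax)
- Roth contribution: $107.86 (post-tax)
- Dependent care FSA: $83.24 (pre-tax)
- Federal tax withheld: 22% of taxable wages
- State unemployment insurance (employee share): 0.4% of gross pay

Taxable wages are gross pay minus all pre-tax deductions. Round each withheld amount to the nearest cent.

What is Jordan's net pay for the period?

Regular pay: 38 × $37.29 = $1,417.02
Overtime pay: 8 × $37.29 × 1.5 = $447.48
Gross pay = $1,417.02 + $447.48 = $1,864.50
Dependent care FSA: $83.24
Taxable wages = $1,864.50 − $83.24 = $1,781.26
Federal tax withheld: $1,781.26 × 0.22 = $391.88
State income tax: $1,781.26 × 0.075 = $133.59
Municipal income tax: $1,781.26 × 0.04 = $71.25
State unemployment insurance (employee share): $1,864.50 × 0.004 = $7.46
Roth contribution: $107.86
Union dues: $13.21
Total deductions = $83.24 + $391.88 + $133.59 + $71.25 + $7.46 + $107.86 + $13.21 = $808.49
Net pay = $1,864.50 − $808.49 = $1,056.01

$1,056.01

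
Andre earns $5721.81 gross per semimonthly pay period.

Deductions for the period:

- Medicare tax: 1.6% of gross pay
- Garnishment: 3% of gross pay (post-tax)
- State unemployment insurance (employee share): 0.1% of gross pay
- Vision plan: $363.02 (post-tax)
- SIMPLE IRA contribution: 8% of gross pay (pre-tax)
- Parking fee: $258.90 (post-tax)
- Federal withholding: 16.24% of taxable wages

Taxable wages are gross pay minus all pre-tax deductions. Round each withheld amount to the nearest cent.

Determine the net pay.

SIMPLE IRA contribution: $5721.81 × 0.08 = $457.74
Taxable wages = $5721.81 − $457.74 = $5264.07
Federal withholding: $5264.07 × 0.1624 = $854.88
State unemployment insurance (employee share): $5721.81 × 0.001 = $5.72
Medicare tax: $5721.81 × 0.016 = $91.55
Parking fee: $258.90
Vision plan: $363.02
Garnishment: $5721.81 × 0.03 = $171.65
Total deductions = $457.74 + $854.88 + $5.72 + $91.55 + $258.90 + $363.02 + $171.65 = $2203.46
Net pay = $5721.81 − $2203.46 = $3518.35

$3518.35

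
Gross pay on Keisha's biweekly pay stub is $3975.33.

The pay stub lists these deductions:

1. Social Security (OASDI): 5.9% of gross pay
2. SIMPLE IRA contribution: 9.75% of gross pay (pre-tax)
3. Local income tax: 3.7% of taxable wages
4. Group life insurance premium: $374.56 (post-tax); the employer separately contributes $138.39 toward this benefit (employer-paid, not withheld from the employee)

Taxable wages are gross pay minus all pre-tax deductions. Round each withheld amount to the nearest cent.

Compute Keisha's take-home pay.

$2845.89

SIMPLE IRA contribution: $3975.33 × 0.0975 = $387.59
Taxable wages = $3975.33 − $387.59 = $3587.74
Local income tax: $3587.74 × 0.037 = $132.75
Social Security (OASDI): $3975.33 × 0.059 = $234.54
Group life insurance premium: $374.56
(Employer's $138.39 toward group life insurance premium is not withheld from the employee.)
Total deductions = $387.59 + $132.75 + $234.54 + $374.56 = $1129.44
Net pay = $3975.33 − $1129.44 = $2845.89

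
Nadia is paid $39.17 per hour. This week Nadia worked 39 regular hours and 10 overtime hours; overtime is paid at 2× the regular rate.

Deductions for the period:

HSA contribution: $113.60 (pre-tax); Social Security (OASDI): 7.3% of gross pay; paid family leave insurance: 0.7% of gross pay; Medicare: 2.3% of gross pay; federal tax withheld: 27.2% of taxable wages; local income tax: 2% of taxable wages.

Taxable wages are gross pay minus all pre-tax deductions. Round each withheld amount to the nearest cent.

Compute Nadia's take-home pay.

$1317.74

Regular pay: 39 × $39.17 = $1527.63
Overtime pay: 10 × $39.17 × 2 = $783.40
Gross pay = $1527.63 + $783.40 = $2311.03
HSA contribution: $113.60
Taxable wages = $2311.03 − $113.60 = $2197.43
Federal tax withheld: $2197.43 × 0.272 = $597.70
Local income tax: $2197.43 × 0.02 = $43.95
Medicare: $2311.03 × 0.023 = $53.15
Paid family leave insurance: $2311.03 × 0.007 = $16.18
Social Security (OASDI): $2311.03 × 0.073 = $168.71
Total deductions = $113.60 + $597.70 + $43.95 + $53.15 + $16.18 + $168.71 = $993.29
Net pay = $2311.03 − $993.29 = $1317.74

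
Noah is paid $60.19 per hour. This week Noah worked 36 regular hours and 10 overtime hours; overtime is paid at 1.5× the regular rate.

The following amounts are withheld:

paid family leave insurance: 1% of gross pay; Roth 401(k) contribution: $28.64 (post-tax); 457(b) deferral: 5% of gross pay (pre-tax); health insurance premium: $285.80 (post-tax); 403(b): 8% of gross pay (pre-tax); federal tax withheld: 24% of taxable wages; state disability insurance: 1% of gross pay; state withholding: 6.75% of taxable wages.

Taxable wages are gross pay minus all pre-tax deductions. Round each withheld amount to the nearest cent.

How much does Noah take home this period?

$1473.57

Regular pay: 36 × $60.19 = $2166.84
Overtime pay: 10 × $60.19 × 1.5 = $902.85
Gross pay = $2166.84 + $902.85 = $3069.69
403(b): $3069.69 × 0.08 = $245.58
457(b) deferral: $3069.69 × 0.05 = $153.48
Pre-tax total = $245.58 + $153.48 = $399.06
Taxable wages = $3069.69 − $399.06 = $2670.63
Federal tax withheld: $2670.63 × 0.24 = $640.95
State withholding: $2670.63 × 0.0675 = $180.27
Paid family leave insurance: $3069.69 × 0.01 = $30.70
State disability insurance: $3069.69 × 0.01 = $30.70
Roth 401(k) contribution: $28.64
Health insurance premium: $285.80
Total deductions = $245.58 + $153.48 + $640.95 + $180.27 + $30.70 + $30.70 + $28.64 + $285.80 = $1596.12
Net pay = $3069.69 − $1596.12 = $1473.57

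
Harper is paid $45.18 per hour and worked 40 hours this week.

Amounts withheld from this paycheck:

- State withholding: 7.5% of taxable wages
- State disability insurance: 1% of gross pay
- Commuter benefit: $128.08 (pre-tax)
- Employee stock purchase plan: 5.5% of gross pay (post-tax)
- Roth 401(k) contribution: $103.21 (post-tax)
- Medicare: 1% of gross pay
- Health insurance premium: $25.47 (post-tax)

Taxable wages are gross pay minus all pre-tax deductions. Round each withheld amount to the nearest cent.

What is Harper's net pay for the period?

$1,288.97

Gross pay: 40 × $45.18 = $1,807.20
Commuter benefit: $128.08
Taxable wages = $1,807.20 − $128.08 = $1,679.12
State withholding: $1,679.12 × 0.075 = $125.93
Medicare: $1,807.20 × 0.01 = $18.07
State disability insurance: $1,807.20 × 0.01 = $18.07
Roth 401(k) contribution: $103.21
Employee stock purchase plan: $1,807.20 × 0.055 = $99.40
Health insurance premium: $25.47
Total deductions = $128.08 + $125.93 + $18.07 + $18.07 + $103.21 + $99.40 + $25.47 = $518.23
Net pay = $1,807.20 − $518.23 = $1,288.97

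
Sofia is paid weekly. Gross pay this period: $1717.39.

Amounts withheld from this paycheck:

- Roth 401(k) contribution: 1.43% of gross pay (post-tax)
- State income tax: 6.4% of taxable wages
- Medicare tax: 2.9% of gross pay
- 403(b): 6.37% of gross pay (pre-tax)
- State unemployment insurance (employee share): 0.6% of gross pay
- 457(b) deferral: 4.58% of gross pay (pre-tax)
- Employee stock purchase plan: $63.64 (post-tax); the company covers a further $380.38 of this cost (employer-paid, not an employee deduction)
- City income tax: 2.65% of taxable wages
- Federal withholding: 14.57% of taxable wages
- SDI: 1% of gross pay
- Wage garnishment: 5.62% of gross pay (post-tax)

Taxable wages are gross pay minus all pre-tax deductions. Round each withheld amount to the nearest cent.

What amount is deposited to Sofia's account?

$906.11

457(b) deferral: $1717.39 × 0.0458 = $78.66
403(b): $1717.39 × 0.0637 = $109.40
Pre-tax total = $78.66 + $109.40 = $188.06
Taxable wages = $1717.39 − $188.06 = $1529.33
Federal withholding: $1529.33 × 0.1457 = $222.82
State income tax: $1529.33 × 0.064 = $97.88
City income tax: $1529.33 × 0.0265 = $40.53
Medicare tax: $1717.39 × 0.029 = $49.80
State unemployment insurance (employee share): $1717.39 × 0.006 = $10.30
SDI: $1717.39 × 0.01 = $17.17
Roth 401(k) contribution: $1717.39 × 0.0143 = $24.56
Employee stock purchase plan: $63.64
Wage garnishment: $1717.39 × 0.0562 = $96.52
(Employer's $380.38 toward employee stock purchase plan is not withheld from the employee.)
Total deductions = $78.66 + $109.40 + $222.82 + $97.88 + $40.53 + $49.80 + $10.30 + $17.17 + $24.56 + $63.64 + $96.52 = $811.28
Net pay = $1717.39 − $811.28 = $906.11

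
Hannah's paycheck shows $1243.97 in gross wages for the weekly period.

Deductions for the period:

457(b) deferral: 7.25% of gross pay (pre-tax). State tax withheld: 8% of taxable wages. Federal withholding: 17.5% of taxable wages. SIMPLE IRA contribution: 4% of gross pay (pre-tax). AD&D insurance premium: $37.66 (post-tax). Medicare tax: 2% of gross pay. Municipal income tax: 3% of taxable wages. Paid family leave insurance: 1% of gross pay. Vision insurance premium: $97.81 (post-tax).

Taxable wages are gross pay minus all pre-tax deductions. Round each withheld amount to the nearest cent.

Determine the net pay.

$616.59

SIMPLE IRA contribution: $1243.97 × 0.04 = $49.76
457(b) deferral: $1243.97 × 0.0725 = $90.19
Pre-tax total = $49.76 + $90.19 = $139.95
Taxable wages = $1243.97 − $139.95 = $1104.02
State tax withheld: $1104.02 × 0.08 = $88.32
Municipal income tax: $1104.02 × 0.03 = $33.12
Federal withholding: $1104.02 × 0.175 = $193.20
Medicare tax: $1243.97 × 0.02 = $24.88
Paid family leave insurance: $1243.97 × 0.01 = $12.44
AD&D insurance premium: $37.66
Vision insurance premium: $97.81
Total deductions = $49.76 + $90.19 + $88.32 + $33.12 + $193.20 + $24.88 + $12.44 + $37.66 + $97.81 = $627.38
Net pay = $1243.97 − $627.38 = $616.59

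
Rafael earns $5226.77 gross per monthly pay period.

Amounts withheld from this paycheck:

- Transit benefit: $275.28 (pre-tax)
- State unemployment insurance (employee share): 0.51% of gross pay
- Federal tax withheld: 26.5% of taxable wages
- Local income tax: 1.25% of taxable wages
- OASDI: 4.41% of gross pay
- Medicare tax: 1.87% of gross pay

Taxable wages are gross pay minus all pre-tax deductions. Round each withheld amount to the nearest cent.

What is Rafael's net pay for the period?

Transit benefit: $275.28
Taxable wages = $5226.77 − $275.28 = $4951.49
Local income tax: $4951.49 × 0.0125 = $61.89
Federal tax withheld: $4951.49 × 0.265 = $1312.14
OASDI: $5226.77 × 0.0441 = $230.50
State unemployment insurance (employee share): $5226.77 × 0.0051 = $26.66
Medicare tax: $5226.77 × 0.0187 = $97.74
Total deductions = $275.28 + $61.89 + $1312.14 + $230.50 + $26.66 + $97.74 = $2004.21
Net pay = $5226.77 − $2004.21 = $3222.56

$3222.56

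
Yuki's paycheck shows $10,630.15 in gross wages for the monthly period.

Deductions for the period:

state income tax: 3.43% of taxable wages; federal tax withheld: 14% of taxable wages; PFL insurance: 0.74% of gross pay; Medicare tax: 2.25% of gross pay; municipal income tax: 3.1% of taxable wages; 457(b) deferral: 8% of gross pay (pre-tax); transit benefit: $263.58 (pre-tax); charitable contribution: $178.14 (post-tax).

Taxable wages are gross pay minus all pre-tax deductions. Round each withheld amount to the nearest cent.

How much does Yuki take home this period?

457(b) deferral: $10,630.15 × 0.08 = $850.41
Transit benefit: $263.58
Pre-tax total = $850.41 + $263.58 = $1,113.99
Taxable wages = $10,630.15 − $1,113.99 = $9,516.16
Municipal income tax: $9,516.16 × 0.031 = $295.00
Federal tax withheld: $9,516.16 × 0.14 = $1,332.26
State income tax: $9,516.16 × 0.0343 = $326.40
PFL insurance: $10,630.15 × 0.0074 = $78.66
Medicare tax: $10,630.15 × 0.0225 = $239.18
Charitable contribution: $178.14
Total deductions = $850.41 + $263.58 + $295.00 + $1,332.26 + $326.40 + $78.66 + $239.18 + $178.14 = $3,563.63
Net pay = $10,630.15 − $3,563.63 = $7,066.52

$7,066.52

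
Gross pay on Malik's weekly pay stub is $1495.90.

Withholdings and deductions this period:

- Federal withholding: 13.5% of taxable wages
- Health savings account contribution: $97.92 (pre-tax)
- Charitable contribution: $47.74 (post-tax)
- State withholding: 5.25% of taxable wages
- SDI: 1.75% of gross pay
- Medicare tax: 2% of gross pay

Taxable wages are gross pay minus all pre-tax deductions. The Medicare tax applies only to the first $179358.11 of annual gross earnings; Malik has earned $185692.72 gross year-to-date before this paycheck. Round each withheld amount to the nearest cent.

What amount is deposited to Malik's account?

Health savings account contribution: $97.92
Taxable wages = $1495.90 − $97.92 = $1397.98
Federal withholding: $1397.98 × 0.135 = $188.73
State withholding: $1397.98 × 0.0525 = $73.39
Medicare tax: annual cap $179358.11 already reached (YTD $185692.72), so $0.00
SDI: $1495.90 × 0.0175 = $26.18
Charitable contribution: $47.74
Total deductions = $97.92 + $188.73 + $73.39 + $0.00 + $26.18 + $47.74 = $433.96
Net pay = $1495.90 − $433.96 = $1061.94

$1061.94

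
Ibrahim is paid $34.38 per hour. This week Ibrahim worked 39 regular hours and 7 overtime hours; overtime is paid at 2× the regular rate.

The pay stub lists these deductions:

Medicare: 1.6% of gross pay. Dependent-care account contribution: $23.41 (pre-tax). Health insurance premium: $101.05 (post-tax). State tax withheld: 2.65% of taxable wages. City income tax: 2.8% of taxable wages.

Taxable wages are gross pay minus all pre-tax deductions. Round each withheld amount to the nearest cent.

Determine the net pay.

Regular pay: 39 × $34.38 = $1,340.82
Overtime pay: 7 × $34.38 × 2 = $481.32
Gross pay = $1,340.82 + $481.32 = $1,822.14
Dependent-care account contribution: $23.41
Taxable wages = $1,822.14 − $23.41 = $1,798.73
City income tax: $1,798.73 × 0.028 = $50.36
State tax withheld: $1,798.73 × 0.0265 = $47.67
Medicare: $1,822.14 × 0.016 = $29.15
Health insurance premium: $101.05
Total deductions = $23.41 + $50.36 + $47.67 + $29.15 + $101.05 = $251.64
Net pay = $1,822.14 − $251.64 = $1,570.50

$1,570.50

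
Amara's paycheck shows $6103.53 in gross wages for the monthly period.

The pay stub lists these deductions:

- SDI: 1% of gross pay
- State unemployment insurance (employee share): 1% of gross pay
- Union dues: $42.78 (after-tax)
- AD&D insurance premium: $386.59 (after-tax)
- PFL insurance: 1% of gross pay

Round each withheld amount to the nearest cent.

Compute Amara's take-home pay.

$5491.04

PFL insurance: $6103.53 × 0.01 = $61.04
State unemployment insurance (employee share): $6103.53 × 0.01 = $61.04
SDI: $6103.53 × 0.01 = $61.04
AD&D insurance premium: $386.59
Union dues: $42.78
Total deductions = $61.04 + $61.04 + $61.04 + $386.59 + $42.78 = $612.49
Net pay = $6103.53 − $612.49 = $5491.04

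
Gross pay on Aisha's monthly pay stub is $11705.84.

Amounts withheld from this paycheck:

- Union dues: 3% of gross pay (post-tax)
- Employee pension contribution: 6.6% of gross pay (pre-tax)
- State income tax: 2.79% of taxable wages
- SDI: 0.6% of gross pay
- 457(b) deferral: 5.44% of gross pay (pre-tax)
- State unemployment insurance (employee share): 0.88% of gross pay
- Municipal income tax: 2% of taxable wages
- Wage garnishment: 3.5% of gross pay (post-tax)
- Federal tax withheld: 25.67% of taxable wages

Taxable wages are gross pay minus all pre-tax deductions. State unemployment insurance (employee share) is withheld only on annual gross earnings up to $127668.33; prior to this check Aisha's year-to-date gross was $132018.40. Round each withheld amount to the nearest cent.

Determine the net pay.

Employee pension contribution: $11705.84 × 0.066 = $772.59
457(b) deferral: $11705.84 × 0.0544 = $636.80
Pre-tax total = $772.59 + $636.80 = $1409.39
Taxable wages = $11705.84 − $1409.39 = $10296.45
Federal tax withheld: $10296.45 × 0.2567 = $2643.10
State income tax: $10296.45 × 0.0279 = $287.27
Municipal income tax: $10296.45 × 0.02 = $205.93
SDI: $11705.84 × 0.006 = $70.24
State unemployment insurance (employee share): annual cap $127668.33 already reached (YTD $132018.40), so $0.00
Wage garnishment: $11705.84 × 0.035 = $409.70
Union dues: $11705.84 × 0.03 = $351.18
Total deductions = $772.59 + $636.80 + $2643.10 + $287.27 + $205.93 + $70.24 + $0.00 + $409.70 + $351.18 = $5376.81
Net pay = $11705.84 − $5376.81 = $6329.03

$6329.03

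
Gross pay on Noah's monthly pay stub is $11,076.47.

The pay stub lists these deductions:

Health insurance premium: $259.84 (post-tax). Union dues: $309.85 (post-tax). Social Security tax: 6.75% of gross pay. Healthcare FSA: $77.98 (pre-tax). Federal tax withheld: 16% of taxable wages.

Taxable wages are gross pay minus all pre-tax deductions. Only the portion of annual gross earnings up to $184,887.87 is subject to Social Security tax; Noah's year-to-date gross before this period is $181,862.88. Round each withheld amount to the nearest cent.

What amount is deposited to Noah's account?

Healthcare FSA: $77.98
Taxable wages = $11,076.47 − $77.98 = $10,998.49
Federal tax withheld: $10,998.49 × 0.16 = $1,759.76
Social Security tax: only $184,887.87 − $181,862.88 = $3,024.99 of this check is subject → $3,024.99 × 0.0675 = $204.19
Health insurance premium: $259.84
Union dues: $309.85
Total deductions = $77.98 + $1,759.76 + $204.19 + $259.84 + $309.85 = $2,611.62
Net pay = $11,076.47 − $2,611.62 = $8,464.85

$8,464.85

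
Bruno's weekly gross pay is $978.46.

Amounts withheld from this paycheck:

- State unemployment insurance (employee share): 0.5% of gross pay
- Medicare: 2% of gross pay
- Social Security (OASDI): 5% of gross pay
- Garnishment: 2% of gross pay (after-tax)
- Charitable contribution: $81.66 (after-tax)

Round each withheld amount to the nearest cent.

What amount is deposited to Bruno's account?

$803.85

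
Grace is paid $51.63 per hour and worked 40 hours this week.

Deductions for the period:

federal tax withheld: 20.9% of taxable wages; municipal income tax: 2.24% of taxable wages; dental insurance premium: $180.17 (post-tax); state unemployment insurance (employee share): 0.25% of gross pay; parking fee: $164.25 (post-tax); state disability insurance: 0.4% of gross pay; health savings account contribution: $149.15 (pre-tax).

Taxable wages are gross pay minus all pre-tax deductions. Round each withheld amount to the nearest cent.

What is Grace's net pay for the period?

$1114.84

Gross pay: 40 × $51.63 = $2065.20
Health savings account contribution: $149.15
Taxable wages = $2065.20 − $149.15 = $1916.05
Federal tax withheld: $1916.05 × 0.209 = $400.45
Municipal income tax: $1916.05 × 0.0224 = $42.92
State disability insurance: $2065.20 × 0.004 = $8.26
State unemployment insurance (employee share): $2065.20 × 0.0025 = $5.16
Parking fee: $164.25
Dental insurance premium: $180.17
Total deductions = $149.15 + $400.45 + $42.92 + $8.26 + $5.16 + $164.25 + $180.17 = $950.36
Net pay = $2065.20 − $950.36 = $1114.84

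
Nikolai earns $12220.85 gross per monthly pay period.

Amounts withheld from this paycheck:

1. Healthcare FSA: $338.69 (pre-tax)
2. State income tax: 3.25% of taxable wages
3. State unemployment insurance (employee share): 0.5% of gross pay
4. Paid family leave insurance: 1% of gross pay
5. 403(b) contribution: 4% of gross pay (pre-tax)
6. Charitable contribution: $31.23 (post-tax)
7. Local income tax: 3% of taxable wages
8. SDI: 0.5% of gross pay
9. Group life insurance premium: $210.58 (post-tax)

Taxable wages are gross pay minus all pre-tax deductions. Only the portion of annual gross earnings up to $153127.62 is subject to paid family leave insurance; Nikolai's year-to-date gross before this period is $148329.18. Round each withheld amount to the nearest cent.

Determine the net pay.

403(b) contribution: $12220.85 × 0.04 = $488.83
Healthcare FSA: $338.69
Pre-tax total = $488.83 + $338.69 = $827.52
Taxable wages = $12220.85 − $827.52 = $11393.33
Local income tax: $11393.33 × 0.03 = $341.80
State income tax: $11393.33 × 0.0325 = $370.28
Paid family leave insurance: only $153127.62 − $148329.18 = $4798.44 of this check is subject → $4798.44 × 0.01 = $47.98
State unemployment insurance (employee share): $12220.85 × 0.005 = $61.10
SDI: $12220.85 × 0.005 = $61.10
Group life insurance premium: $210.58
Charitable contribution: $31.23
Total deductions = $488.83 + $338.69 + $341.80 + $370.28 + $47.98 + $61.10 + $61.10 + $210.58 + $31.23 = $1951.59
Net pay = $12220.85 − $1951.59 = $10269.26

$10269.26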